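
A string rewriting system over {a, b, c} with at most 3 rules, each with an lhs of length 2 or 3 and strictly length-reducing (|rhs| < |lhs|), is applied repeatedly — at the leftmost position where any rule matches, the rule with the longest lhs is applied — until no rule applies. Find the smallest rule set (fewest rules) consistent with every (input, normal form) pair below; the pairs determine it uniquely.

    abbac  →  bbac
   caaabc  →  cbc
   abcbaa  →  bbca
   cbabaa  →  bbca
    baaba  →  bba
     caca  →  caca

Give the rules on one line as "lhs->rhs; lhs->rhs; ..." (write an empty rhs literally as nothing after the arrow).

ab->b; cba->bc

  | abbac => bbac
  | caaabc => caabc => cabc => cbc
  | abcbaa => bcbaa => bbca
  | cbabaa => bcbaa => bbca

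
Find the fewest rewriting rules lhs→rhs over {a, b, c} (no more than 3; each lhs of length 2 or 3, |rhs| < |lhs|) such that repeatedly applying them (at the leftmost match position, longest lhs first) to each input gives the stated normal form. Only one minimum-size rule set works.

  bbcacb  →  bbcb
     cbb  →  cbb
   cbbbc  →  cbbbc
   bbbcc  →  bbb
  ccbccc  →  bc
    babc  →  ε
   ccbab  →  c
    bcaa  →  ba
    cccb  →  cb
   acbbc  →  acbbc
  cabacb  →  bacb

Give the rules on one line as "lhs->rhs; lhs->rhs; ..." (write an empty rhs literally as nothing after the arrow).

  | bbcacb => bbcb
  | cbb
  | cbbbc
  | bbbcc => bbb

bab->c; ca->; cc->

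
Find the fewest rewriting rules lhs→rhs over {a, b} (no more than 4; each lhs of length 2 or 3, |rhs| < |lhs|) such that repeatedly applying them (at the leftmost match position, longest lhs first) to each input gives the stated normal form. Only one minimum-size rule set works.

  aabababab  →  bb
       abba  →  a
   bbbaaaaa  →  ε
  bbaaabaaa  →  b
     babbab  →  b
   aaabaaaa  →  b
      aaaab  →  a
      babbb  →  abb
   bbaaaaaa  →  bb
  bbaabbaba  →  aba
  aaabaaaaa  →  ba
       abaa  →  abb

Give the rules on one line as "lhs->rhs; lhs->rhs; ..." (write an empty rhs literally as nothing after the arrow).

aa->b; aaa->b; bab->a; bba->

  | aabababab => bbababab => babab => aab => bb
  | abba => a
  | bbbaaaaa => baaaa => bba => ε
  | bbaaabaaa => aabaaa => bbaaa => aa => b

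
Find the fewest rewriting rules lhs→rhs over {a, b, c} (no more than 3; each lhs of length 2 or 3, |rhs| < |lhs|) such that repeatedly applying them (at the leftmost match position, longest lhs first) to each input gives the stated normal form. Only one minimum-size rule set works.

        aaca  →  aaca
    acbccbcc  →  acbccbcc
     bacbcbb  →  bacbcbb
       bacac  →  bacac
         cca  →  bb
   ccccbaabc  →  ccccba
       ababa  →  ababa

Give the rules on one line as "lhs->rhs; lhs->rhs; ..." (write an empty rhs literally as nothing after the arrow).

  | aaca
  | acbccbcc
  | bacbcbb
  | bacac

abc->; cca->bb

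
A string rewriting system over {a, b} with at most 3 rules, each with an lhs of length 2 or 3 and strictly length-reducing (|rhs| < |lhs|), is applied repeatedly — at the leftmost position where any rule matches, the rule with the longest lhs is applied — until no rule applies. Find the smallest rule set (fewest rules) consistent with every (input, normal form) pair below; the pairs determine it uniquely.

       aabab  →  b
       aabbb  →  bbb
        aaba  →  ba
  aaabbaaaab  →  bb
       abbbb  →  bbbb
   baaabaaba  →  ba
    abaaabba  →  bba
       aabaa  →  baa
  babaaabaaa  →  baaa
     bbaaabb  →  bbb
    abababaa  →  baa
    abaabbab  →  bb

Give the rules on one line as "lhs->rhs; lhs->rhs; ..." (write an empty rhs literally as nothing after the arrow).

ab->b; bab->b

  | aabab => abab => bab => b
  | aabbb => abbb => bbb
  | aaba => aba => ba
  | aaabbaaaab => aabbaaaab => abbaaaab => bbaaaab => bbaaab => bbaab => bbab => bb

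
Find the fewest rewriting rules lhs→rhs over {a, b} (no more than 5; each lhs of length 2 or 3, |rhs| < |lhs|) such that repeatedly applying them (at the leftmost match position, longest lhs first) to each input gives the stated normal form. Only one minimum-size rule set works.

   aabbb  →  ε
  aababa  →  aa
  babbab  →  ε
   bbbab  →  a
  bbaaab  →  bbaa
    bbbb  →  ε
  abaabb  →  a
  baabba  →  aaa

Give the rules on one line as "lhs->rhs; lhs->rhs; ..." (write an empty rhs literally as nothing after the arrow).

  | aabbb => abab => ab => ε
  | aababa => aaba => aa
  | babbab => abab => ab => ε
  | bbbab => aab => a

ab->; abb->ba; bab->a; bbb->a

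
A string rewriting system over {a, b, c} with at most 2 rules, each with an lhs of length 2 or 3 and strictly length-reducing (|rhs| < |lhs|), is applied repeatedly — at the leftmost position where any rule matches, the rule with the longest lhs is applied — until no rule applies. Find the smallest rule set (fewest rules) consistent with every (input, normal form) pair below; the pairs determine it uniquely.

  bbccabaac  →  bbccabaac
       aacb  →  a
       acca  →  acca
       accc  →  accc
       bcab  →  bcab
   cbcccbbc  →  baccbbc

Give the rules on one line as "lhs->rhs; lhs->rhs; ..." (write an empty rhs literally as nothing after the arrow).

  | bbccabaac
  | aacb => a
  | acca
  | accc

acb->; cbc->ba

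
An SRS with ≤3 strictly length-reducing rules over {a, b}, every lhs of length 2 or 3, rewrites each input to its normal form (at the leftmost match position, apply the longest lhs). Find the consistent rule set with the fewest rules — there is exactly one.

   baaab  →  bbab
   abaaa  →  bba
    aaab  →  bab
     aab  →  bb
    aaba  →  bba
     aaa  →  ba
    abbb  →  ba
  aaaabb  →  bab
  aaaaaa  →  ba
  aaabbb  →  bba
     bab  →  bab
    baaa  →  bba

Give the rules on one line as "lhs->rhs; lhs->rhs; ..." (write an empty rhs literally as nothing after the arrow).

  | baaab => bbab
  | abaaa => baaa => bba
  | aaab => bab
  | aab => bb

aa->b; aba->ba; bbb->ba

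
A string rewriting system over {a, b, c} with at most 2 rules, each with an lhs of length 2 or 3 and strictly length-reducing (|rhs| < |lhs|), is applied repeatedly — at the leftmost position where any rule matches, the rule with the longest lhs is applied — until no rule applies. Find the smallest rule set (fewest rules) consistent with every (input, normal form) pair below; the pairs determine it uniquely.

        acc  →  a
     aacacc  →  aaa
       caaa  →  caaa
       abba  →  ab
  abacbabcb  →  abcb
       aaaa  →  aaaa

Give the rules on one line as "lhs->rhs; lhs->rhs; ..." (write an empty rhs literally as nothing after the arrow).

ac->a; ba->

  | acc => ac => a
  | aacacc => aaacc => aaac => aaa
  | caaa
  | abba => ab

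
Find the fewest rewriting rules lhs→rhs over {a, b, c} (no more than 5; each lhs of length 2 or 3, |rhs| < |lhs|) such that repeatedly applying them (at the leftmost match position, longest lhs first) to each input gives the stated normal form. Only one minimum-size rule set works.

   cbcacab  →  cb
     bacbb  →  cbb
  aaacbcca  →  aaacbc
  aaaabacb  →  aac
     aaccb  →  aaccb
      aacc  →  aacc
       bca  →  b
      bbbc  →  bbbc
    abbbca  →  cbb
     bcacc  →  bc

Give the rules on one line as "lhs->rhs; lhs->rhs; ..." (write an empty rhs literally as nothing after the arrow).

ab->c; ba->; ca->; cac->

  | cbcacab => cbab => cb
  | bacbb => cbb
  | aaacbcca => aaacbc
  | aaaabacb => aaacacb => aaab => aac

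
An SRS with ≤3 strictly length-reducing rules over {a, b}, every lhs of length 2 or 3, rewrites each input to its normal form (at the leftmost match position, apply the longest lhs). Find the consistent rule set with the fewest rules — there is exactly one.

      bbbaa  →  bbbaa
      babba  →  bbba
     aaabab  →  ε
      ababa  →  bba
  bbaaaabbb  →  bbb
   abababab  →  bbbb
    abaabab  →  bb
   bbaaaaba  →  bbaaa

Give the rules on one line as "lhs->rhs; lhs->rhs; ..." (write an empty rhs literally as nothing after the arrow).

  | bbbaa
  | babba => bbba
  | aaabab => aab => ε
  | ababa => baba => bba

aab->; ab->b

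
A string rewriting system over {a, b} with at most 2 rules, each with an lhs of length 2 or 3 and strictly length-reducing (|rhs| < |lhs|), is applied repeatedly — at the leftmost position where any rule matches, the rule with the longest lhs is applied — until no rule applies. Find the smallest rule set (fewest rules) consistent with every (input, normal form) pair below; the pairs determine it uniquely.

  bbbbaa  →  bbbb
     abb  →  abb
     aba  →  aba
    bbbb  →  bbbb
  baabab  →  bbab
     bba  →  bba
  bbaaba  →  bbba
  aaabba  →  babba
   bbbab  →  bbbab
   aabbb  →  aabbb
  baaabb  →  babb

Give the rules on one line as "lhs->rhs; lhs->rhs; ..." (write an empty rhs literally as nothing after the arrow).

aaa->ba; baa->b

  | bbbbaa => bbbb
  | abb
  | aba
  | bbbb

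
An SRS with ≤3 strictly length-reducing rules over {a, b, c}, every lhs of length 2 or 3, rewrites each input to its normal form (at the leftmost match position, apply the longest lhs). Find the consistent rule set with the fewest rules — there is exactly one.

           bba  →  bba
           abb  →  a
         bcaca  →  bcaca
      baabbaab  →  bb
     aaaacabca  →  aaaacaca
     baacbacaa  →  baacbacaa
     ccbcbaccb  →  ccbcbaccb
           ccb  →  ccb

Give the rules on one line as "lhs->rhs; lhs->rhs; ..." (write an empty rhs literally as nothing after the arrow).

aab->; ab->a

  | bba
  | abb => ab => a
  | bcaca
  | baabbaab => bbaab => bb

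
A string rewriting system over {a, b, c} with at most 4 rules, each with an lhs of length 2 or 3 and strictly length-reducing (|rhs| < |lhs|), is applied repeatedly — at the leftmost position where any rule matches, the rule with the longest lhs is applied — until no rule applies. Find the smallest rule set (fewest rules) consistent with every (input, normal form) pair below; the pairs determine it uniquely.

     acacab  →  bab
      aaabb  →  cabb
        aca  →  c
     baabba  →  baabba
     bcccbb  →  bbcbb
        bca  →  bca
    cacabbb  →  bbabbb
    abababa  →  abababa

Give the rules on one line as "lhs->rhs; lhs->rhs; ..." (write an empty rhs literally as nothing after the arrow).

aaa->ca; aca->c; cac->bb; cc->b

  | acacab => ccab => bab
  | aaabb => cabb
  | aca => c
  | baabba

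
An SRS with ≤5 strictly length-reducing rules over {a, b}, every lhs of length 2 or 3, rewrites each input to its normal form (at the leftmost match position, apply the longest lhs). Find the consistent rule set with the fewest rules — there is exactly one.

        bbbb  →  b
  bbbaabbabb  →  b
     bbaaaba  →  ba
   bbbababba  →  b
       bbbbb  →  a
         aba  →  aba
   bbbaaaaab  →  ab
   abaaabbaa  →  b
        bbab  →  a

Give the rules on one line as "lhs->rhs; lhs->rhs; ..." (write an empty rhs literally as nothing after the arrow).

  | bbbb => b
  | bbbaabbabb => aabbabb => bbbabb => abb => aa => b
  | bbaaaba => aaaaba => baaba => ba
  | bbbababba => ababba => abaaa => aa => b

aa->b; baa->; bb->a; bbb->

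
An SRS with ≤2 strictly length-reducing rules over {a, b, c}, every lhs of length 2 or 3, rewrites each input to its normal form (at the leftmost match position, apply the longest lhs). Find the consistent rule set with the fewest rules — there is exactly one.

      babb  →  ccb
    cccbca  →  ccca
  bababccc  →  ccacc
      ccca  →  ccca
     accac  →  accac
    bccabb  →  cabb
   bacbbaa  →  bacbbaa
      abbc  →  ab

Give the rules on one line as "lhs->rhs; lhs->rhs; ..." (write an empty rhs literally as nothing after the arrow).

bab->cc; bc->

  | babb => ccb
  | cccbca => ccca
  | bababccc => ccabccc => ccacc
  | ccca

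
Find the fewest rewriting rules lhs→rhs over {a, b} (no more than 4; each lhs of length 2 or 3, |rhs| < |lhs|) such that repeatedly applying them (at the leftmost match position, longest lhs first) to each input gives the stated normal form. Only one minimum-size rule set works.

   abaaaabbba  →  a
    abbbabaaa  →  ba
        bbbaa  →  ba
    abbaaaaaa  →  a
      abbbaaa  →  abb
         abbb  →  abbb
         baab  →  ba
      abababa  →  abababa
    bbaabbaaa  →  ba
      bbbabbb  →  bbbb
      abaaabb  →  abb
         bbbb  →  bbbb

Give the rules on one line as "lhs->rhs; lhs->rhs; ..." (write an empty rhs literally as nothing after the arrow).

aa->b; aab->a; bba->

  | abaaaabbba => abbaabbba => aabbba => abba => a
  | abbbabaaa => abbaaa => aaa => ba
  | bbbaa => ba
  | abbaaaaaa => aaaaaa => baaaa => bbaa => a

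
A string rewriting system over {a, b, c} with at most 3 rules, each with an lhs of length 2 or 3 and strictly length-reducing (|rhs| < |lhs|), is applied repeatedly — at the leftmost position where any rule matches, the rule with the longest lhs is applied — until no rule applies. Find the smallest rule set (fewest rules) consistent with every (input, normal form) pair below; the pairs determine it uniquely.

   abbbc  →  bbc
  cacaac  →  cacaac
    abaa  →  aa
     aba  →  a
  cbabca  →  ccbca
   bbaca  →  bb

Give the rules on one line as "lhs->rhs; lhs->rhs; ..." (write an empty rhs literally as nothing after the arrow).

ab->; ba->c; cca->b

  | abbbc => bbc
  | cacaac
  | abaa => aa
  | aba => a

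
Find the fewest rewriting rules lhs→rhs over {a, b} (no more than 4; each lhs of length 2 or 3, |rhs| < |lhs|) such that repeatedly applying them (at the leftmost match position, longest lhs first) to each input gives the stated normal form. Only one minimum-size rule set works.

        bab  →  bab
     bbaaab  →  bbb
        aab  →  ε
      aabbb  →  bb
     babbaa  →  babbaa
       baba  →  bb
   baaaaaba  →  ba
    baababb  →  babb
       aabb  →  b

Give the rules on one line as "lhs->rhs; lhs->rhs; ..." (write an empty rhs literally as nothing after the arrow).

  | bab
  | bbaaab => bbb
  | aab => ε
  | aabbb => bb

aaa->; aab->; aba->b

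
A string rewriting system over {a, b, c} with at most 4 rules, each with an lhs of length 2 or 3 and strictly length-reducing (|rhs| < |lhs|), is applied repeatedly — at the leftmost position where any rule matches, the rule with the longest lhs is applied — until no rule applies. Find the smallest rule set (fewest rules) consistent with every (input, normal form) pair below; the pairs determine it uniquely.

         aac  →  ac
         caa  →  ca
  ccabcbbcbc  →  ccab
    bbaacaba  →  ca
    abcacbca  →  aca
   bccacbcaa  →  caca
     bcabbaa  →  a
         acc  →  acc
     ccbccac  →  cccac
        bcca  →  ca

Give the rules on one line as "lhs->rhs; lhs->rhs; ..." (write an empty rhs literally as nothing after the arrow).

aa->a; ba->; bc->

  | aac => ac
  | caa => ca
  | ccabcbbcbc => ccabbcbc => ccabbc => ccab
  | bbaacaba => bacaba => caba => ca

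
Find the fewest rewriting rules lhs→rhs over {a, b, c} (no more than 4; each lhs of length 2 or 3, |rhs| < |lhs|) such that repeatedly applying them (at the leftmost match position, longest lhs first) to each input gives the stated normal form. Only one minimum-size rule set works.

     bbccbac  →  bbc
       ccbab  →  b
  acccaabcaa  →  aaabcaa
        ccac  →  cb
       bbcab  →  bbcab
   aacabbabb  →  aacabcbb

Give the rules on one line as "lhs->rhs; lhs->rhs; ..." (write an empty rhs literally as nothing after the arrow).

  | bbccbac => bbcccc => bbc
  | ccbab => cccb => b
  | acccaabcaa => aaabcaa
  | ccac => cb

ba->c; cac->b; ccc->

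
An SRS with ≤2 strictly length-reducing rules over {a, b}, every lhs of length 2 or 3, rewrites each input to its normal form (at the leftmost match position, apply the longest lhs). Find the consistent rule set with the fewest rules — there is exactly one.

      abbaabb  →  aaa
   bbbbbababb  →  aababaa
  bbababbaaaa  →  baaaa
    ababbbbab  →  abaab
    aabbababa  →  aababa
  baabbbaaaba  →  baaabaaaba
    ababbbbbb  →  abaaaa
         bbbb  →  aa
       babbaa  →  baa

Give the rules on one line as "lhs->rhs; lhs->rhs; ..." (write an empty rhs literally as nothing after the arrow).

  | abbaabb => aabb => aaa
  | bbbbbababb => abbbababb => aabababb => aababaa
  | bbababbaaaa => babbaaaa => baaaa
  | ababbbbab => abaabbab => abaab

bb->a; bba->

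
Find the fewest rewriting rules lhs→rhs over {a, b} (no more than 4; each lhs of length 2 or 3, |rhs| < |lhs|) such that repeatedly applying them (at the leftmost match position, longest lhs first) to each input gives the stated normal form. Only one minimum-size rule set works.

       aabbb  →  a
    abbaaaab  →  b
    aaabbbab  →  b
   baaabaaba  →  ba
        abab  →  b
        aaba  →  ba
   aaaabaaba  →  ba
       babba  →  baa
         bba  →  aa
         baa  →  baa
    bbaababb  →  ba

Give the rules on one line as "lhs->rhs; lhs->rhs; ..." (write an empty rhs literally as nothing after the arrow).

  | aabbb => bbb => ab => a
  | abbaaaab => abaaaab => aaaaab => aab => b
  | aaabbbab => bbbab => abab => aab => b
  | baaabaaba => bbaaba => aaaba => ba

aaa->; aab->b; ab->a; bb->a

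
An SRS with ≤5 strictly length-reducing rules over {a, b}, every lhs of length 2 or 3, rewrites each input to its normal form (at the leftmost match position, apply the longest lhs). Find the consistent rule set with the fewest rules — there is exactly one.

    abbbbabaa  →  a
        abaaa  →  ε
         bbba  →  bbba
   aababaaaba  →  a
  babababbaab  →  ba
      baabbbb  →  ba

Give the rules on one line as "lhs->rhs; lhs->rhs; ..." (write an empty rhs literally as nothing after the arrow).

aa->a; aaa->ab; ab->; abb->a

  | abbbbabaa => abbabaa => aabaa => abaa => aa => a
  | abaaa => aaa => ab => ε
  | bbba
  | aababaaaba => ababaaaba => abaaaba => aaaba => abba => aa => a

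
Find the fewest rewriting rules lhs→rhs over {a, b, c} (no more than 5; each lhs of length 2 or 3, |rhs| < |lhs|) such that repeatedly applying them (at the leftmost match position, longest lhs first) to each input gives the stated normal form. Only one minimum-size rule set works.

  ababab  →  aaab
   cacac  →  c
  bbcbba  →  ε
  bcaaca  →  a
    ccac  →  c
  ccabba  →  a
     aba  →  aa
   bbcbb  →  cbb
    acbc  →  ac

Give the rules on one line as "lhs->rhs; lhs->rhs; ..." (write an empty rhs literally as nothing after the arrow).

  | ababab => aabab => aaab
  | cacac => cac => c
  | bbcbba => bcbba => cbba => cba => ca => ε
  | bcaaca => caaca => aca => a

ba->a; bc->c; ca->; cc->c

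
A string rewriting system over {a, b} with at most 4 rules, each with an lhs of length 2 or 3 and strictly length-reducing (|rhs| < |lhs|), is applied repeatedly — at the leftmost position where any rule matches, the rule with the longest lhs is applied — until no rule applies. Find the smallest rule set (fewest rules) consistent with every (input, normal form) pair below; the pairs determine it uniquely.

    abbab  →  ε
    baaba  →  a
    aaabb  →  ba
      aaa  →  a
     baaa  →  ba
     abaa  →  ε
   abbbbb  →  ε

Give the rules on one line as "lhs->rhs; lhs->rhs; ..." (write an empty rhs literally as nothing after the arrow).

aa->; ab->; abb->ba; bb->

  | abbab => baab => bb => ε
  | baaba => bba => a
  | aaabb => abb => ba
  | aaa => a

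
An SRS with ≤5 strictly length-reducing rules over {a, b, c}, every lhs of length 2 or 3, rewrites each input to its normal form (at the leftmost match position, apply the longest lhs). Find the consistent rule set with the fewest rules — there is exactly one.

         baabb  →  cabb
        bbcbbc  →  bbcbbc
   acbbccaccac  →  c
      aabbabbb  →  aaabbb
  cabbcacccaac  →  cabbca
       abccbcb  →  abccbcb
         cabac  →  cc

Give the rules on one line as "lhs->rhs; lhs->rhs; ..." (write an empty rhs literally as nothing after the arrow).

  | baabb => cabb
  | bbcbbc
  | acbbccaccac => bbccaccac => bbaccac => accac => cac => c
  | aabbabbb => aaabbb

ac->; ba->c; bba->a; cca->a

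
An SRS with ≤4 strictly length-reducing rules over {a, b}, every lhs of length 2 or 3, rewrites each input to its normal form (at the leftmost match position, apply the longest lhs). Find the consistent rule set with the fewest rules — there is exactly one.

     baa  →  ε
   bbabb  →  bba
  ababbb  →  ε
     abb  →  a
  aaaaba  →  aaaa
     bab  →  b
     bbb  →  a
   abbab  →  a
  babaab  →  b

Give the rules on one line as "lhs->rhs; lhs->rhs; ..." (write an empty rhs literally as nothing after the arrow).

  | baa => ε
  | bbabb => bba
  | ababbb => abbb => ab => ε
  | abb => a

ab->; abb->a; baa->; bbb->a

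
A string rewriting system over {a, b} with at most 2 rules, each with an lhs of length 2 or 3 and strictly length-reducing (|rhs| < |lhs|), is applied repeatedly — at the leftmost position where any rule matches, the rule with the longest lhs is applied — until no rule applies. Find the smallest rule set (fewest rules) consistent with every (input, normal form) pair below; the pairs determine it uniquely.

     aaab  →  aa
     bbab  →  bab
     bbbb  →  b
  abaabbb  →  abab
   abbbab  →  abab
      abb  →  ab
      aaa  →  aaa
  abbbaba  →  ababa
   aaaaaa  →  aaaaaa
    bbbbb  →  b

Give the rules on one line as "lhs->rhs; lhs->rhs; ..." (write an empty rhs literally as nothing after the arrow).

aab->a; bb->b

  | aaab => aa
  | bbab => bab
  | bbbb => bbb => bb => b
  | abaabbb => ababb => abab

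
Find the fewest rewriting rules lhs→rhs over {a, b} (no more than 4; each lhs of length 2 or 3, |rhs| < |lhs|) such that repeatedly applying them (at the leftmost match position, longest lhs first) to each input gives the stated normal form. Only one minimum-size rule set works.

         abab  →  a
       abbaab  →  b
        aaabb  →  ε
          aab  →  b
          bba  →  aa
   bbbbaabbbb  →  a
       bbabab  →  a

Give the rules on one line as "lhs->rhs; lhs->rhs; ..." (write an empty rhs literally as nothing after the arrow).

  | abab => bab => bb => a
  | abbaab => aab => ab => b
  | aaabb => aabb => abb => ε
  | aab => ab => b

aab->ab; ab->b; abb->; bb->a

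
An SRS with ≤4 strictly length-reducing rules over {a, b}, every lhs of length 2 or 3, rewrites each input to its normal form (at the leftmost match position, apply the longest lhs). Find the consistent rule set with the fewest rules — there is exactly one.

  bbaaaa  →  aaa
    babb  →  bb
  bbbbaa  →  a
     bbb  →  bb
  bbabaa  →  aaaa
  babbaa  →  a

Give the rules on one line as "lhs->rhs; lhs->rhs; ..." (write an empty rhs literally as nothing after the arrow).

abb->aa; ba->; bba->ab; bbb->bb

  | bbaaaa => abaaa => aaa
  | babb => bb
  | bbbbaa => bbbaa => bbaa => aba => a
  | bbb => bb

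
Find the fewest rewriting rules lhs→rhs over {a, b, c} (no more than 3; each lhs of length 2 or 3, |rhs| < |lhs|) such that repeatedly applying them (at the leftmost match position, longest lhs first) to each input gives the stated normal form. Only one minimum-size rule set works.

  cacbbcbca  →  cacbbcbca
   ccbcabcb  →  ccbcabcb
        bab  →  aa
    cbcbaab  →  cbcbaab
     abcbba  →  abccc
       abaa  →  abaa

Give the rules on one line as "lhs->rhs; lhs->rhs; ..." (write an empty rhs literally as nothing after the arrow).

  | cacbbcbca
  | ccbcabcb
  | bab => aa
  | cbcbaab

bab->aa; bba->cc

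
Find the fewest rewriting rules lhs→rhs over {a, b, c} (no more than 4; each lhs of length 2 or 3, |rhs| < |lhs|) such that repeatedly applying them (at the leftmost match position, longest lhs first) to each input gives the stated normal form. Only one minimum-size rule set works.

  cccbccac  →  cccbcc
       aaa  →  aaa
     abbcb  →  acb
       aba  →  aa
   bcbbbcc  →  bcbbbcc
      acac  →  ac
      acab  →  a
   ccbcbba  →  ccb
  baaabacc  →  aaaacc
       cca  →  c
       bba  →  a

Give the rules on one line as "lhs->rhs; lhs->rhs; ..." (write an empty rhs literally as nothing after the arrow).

  | cccbccac => cccbcc
  | aaa
  | abbcb => abcb => acb
  | aba => aa

ab->a; ba->a; ca->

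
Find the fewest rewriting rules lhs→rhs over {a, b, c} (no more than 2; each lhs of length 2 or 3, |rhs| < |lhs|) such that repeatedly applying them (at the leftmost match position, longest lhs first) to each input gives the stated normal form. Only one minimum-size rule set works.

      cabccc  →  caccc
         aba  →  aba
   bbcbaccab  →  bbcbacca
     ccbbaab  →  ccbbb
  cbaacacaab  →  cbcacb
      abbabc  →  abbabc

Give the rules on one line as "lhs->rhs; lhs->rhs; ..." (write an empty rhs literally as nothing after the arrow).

  | cabccc => caccc
  | aba
  | bbcbaccab => bbcbacca
  | ccbbaab => ccbbb

aa->; cab->ca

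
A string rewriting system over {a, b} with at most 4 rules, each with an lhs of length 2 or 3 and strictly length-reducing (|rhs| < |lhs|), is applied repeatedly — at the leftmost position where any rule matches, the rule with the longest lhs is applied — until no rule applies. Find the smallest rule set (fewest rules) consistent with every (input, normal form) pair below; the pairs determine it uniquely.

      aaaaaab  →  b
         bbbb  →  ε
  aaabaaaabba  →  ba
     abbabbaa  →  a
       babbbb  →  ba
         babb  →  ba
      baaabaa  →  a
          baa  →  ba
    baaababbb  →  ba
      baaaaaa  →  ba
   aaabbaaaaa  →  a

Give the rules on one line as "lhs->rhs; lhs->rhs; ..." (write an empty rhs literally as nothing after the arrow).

aa->a; ab->b; bb->; bbb->ba

  | aaaaaab => aaaaab => aaaab => aaab => aab => ab => b
  | bbbb => bab => bb => ε
  | aaabaaaabba => aabaaaabba => abaaaabba => baaaabba => baaabba => baabba => babba => bbba => baa => ba
  | abbabbaa => bbabbaa => abbaa => bbaa => aa => a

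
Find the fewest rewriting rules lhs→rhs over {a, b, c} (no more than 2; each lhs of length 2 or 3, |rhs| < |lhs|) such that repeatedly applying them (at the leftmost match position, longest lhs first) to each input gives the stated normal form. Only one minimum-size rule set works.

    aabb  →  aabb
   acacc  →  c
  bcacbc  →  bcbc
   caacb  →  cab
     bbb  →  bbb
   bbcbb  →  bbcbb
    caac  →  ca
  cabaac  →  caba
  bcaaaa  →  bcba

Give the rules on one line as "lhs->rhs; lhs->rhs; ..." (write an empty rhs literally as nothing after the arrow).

  | aabb
  | acacc => acc => c
  | bcacbc => bcbc
  | caacb => cab

aaa->b; ac->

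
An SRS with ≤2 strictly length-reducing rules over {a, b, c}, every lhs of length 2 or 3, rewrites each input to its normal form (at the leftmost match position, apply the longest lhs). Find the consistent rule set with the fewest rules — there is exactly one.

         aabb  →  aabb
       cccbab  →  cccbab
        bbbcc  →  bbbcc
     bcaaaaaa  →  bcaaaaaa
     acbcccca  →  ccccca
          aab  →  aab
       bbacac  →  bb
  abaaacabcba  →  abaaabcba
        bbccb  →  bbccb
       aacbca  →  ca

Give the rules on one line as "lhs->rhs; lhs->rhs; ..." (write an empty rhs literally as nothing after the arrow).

  | aabb
  | cccbab
  | bbbcc
  | bcaaaaaa

ac->; acb->c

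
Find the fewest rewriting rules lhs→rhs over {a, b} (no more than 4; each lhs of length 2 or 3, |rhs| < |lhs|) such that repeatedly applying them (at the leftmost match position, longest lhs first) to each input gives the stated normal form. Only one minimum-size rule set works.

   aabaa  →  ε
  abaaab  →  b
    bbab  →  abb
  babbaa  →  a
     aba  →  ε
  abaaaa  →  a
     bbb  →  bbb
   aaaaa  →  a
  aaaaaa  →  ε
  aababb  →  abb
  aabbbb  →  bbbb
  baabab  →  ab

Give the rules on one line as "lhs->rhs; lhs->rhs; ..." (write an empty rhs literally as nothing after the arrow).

  | aabaa => baa => aa => ε
  | abaaab => aaaab => aab => b
  | bbab => abb
  | babbaa => abbaa => aaba => ba => a

aa->; ba->a; bba->ab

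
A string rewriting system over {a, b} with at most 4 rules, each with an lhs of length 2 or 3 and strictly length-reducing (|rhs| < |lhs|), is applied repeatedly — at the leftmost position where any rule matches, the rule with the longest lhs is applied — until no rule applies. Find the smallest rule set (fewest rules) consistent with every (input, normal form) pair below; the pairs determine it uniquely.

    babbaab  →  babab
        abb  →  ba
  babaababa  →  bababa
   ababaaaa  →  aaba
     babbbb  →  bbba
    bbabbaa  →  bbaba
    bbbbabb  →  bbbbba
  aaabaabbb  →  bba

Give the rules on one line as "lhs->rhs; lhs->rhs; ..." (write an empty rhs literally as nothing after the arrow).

aaa->; abb->ba; baa->ab

  | babbaab => bbaaab => babab
  | abb => ba
  | babaababa => baabbaba => abbbaba => bababa
  | ababaaaa => abaabaa => aabbaa => abaaa => aaba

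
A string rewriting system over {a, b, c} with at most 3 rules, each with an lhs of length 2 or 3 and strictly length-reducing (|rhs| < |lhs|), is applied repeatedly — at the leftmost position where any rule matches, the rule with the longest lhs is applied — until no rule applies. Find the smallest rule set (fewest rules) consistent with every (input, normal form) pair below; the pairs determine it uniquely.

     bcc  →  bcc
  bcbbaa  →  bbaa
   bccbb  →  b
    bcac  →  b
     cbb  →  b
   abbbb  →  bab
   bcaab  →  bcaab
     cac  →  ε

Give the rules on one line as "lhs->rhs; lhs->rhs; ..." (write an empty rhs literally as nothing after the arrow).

  | bcc
  | bcbbaa => bbaa
  | bccbb => bcb => b
  | bcac => bcb => b

ac->b; bbb->ca; cb->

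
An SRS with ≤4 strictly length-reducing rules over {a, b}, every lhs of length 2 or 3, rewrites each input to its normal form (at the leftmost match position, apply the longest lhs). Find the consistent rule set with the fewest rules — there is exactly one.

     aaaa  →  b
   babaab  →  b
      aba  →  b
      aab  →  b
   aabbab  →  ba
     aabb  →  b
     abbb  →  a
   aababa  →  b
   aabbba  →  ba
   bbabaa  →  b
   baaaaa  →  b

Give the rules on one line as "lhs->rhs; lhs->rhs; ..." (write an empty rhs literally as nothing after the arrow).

  | aaaa => aaa => aa => b
  | babaab => baaab => baab => bbb => bb => b
  | aba => aa => b
  | aab => bb => b

aa->b; aaa->aa; ab->a; bb->b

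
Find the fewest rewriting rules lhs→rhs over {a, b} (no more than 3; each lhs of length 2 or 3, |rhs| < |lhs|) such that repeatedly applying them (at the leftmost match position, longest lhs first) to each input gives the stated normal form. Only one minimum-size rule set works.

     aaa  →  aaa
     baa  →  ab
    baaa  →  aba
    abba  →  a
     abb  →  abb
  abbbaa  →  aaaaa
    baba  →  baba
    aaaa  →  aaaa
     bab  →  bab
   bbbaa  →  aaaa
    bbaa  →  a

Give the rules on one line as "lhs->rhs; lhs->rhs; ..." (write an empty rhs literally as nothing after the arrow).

  | aaa
  | baa => ab
  | baaa => aba
  | abba => a

baa->ab; bba->; bbb->aa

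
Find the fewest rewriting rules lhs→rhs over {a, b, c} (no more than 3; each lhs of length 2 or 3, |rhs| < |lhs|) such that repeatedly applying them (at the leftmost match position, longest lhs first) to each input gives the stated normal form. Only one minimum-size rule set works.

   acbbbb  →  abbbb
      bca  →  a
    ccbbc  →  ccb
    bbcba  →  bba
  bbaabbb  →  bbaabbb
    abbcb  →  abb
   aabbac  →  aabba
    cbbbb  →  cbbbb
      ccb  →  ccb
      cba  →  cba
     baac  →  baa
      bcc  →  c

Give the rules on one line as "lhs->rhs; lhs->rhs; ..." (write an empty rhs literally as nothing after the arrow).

ac->a; bc->

  | acbbbb => abbbb
  | bca => a
  | ccbbc => ccb
  | bbcba => bba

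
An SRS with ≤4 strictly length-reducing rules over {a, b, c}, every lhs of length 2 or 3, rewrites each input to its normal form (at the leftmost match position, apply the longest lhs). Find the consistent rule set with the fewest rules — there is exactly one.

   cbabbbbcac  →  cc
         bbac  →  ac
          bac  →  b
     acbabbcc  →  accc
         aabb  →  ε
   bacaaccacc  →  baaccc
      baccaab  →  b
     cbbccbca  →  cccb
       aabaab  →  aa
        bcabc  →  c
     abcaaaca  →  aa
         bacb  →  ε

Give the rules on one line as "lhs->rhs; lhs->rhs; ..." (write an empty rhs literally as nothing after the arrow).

  | cbabbbbcac => cbbbbcac => cbbcac => ccac => cc
  | bbac => ac
  | bac => b
  | acbabbcc => acbbcc => accc

ab->; bac->b; bb->; ca->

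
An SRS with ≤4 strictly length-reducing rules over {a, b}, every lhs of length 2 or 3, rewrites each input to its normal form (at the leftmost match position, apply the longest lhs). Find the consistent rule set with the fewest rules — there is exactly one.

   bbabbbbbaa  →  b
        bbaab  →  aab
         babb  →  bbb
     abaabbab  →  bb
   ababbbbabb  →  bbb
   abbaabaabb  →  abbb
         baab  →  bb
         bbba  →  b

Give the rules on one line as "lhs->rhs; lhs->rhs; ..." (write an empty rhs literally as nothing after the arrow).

aba->b; ba->b; bba->a

  | bbabbbbbaa => abbbbbaa => abbbaa => abaa => ba => b
  | bbaab => aab
  | babb => bbb
  | abaabbab => babbab => bbbab => bab => bb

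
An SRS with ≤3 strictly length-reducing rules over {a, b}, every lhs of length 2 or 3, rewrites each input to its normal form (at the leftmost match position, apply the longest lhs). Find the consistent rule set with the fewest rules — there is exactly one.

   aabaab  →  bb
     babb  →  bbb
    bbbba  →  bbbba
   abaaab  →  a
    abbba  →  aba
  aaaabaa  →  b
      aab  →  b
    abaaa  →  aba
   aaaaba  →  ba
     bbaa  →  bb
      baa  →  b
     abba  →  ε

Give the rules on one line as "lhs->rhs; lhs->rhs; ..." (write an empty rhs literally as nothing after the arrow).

aa->; abb->a; bab->bb

  | aabaab => baab => bb
  | babb => bbb
  | bbbba
  | abaaab => abab => abb => a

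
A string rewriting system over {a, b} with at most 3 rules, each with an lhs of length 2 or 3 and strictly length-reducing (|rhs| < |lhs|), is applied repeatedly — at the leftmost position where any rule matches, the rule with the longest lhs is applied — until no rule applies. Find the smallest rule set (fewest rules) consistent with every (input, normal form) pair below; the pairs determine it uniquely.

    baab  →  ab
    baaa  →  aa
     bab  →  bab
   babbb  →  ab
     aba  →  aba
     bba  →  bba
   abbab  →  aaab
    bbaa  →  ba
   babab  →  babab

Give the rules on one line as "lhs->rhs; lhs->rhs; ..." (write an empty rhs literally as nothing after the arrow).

  | baab => ab
  | baaa => aa
  | bab
  | babbb => baab => ab

abb->aa; baa->a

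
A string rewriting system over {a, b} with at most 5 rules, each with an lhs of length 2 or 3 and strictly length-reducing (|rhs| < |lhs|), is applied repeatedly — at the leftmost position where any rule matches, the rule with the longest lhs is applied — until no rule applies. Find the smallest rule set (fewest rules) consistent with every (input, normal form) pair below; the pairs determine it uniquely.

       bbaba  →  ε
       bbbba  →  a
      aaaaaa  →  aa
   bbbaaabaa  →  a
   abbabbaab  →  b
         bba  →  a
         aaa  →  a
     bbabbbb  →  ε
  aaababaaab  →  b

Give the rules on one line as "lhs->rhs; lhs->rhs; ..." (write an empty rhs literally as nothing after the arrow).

aaa->a; ab->b; ba->; bb->

  | bbaba => aba => ba => ε
  | bbbba => bba => a
  | aaaaaa => aaaa => aa
  | bbbaaabaa => baaabaa => aabaa => abaa => baa => a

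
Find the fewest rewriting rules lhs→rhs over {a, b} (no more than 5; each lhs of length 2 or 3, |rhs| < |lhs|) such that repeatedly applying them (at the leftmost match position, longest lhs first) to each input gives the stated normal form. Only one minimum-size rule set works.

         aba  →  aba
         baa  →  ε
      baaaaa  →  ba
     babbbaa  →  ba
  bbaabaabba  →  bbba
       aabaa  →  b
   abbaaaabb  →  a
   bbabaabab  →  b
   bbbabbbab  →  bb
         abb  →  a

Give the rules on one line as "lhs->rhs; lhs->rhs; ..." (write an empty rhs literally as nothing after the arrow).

aa->b; abb->a; baa->; bab->a

  | aba
  | baa => ε
  | baaaaa => aaa => ba
  | babbbaa => abbaa => aaa => ba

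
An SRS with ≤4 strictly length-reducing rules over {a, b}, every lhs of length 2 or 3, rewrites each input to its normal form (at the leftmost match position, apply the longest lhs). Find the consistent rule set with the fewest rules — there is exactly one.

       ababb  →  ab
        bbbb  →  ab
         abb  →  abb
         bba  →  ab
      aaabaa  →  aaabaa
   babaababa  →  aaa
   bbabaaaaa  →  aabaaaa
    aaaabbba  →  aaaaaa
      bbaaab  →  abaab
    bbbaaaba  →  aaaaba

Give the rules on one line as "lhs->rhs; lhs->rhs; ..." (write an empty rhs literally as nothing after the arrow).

  | ababb => ab
  | bbbb => ab
  | abb
  | bba => ab

bab->; bba->ab; bbb->a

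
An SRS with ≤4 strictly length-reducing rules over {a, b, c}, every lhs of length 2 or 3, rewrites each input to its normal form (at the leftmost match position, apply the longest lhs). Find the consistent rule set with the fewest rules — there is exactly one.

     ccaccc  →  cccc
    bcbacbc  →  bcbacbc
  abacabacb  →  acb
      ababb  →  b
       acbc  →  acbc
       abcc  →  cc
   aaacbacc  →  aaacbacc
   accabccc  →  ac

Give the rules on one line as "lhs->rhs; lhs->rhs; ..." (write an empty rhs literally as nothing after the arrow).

ab->; bcc->a; ca->

  | ccaccc => cccc
  | bcbacbc
  | abacabacb => acabacb => abacb => acb
  | ababb => abb => b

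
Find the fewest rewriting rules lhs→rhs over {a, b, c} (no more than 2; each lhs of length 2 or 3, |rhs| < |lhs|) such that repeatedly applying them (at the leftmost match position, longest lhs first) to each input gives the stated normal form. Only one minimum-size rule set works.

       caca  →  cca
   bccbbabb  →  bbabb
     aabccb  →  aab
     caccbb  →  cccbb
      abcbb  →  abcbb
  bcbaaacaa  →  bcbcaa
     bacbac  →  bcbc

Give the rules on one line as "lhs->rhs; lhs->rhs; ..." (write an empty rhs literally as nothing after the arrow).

  | caca => cca
  | bccbbabb => bbabb
  | aabccb => aab
  | caccbb => cccbb

ac->c; bcc->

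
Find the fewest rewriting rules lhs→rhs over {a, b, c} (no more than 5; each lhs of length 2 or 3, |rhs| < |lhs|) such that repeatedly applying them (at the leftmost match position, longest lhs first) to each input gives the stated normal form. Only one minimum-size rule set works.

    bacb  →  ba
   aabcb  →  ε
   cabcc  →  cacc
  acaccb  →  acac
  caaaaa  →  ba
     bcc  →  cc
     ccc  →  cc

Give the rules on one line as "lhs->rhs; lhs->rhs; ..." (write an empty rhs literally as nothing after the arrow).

aa->b; bc->c; cb->; ccc->cc

  | bacb => ba
  | aabcb => bbcb => bcb => cb => ε
  | cabcc => cacc
  | acaccb => acac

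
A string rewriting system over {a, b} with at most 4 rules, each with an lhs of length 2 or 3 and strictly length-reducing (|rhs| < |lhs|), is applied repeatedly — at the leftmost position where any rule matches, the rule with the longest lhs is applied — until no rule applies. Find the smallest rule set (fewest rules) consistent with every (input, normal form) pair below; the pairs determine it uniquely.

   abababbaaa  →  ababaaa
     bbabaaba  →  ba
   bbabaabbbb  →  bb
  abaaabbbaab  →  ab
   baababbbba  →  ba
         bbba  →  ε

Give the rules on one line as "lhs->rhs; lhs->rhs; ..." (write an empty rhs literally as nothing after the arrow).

  | abababbaaa => ababaaa
  | bbabaaba => baaba => ba
  | bbabaabbbb => baabbbb => bbbb => bbb => bb
  | abaaabbbaab => ababbaab => abaab => ab

aab->; bba->; bbb->bb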